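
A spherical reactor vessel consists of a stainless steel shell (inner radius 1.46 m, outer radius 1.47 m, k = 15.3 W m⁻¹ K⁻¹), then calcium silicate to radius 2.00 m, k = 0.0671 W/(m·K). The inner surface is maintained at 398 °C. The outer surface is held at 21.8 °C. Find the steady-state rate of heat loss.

Q = 1760 W

Treat each layer as a resistance in series:
  R_stainless steel = (1/1.46 − 1/1.47)/(4πk) = 0.004659/(4π·15.3) = 2.423×10^-5 K/W
  R_calcium silicate = (1/1.47 − 1/2.00)/(4πk) = 0.1803/(4π·0.0671) = 0.2138 K/W
ΣR = 2.423×10^-5 + 0.2138 = 0.2138 K/W
Q = ΔT/ΣR = (398 °C − 21.8 °C)/0.2138 = 1760 W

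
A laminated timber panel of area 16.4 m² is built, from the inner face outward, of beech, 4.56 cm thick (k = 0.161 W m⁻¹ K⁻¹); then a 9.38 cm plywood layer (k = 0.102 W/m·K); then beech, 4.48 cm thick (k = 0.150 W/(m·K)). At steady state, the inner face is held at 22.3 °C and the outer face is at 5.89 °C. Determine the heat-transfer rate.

Q = 179 W

Series thermal resistances, inner to outer:
  R_beech = L/(kA) = 0.0456/(0.161·16.4) = 0.01727 K/W
  R_plywood = L/(kA) = 0.0938/(0.102·16.4) = 0.05607 K/W
  R_beech = L/(kA) = 0.0448/(0.150·16.4) = 0.01821 K/W
ΣR = 0.01727 + 0.05607 + 0.01821 = 0.09155 K/W
Q = ΔT/ΣR = (22.3 °C − 5.89 °C)/0.09155 = 179 W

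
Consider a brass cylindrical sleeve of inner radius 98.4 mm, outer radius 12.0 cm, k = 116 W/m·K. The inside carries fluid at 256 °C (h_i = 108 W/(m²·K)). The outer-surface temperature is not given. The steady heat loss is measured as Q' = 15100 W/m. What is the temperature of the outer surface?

T_out = 25.7 °C

Series resistances:
  R'_conv,in = 1/(2πr h) = 1/(2π·0.0984·108) = 0.01498 m·K/W
  R'_brass = ln(0.120/0.0984)/(2πk) = 0.1985/(2π·116) = 2.723×10^-4 m·K/W
ΣR = 0.01525 m·K/W
ΔT = Q'·ΣR = 15100 × 0.01525 = 230.3 K
Heat flows outward, so T_out = T_in − ΔT = 256 − 230.3 = 25.7 °C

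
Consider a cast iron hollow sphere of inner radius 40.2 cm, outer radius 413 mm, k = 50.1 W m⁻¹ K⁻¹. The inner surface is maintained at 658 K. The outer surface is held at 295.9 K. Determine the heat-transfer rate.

Q = 4πk·ΔT/(1/r₁ − 1/r₂) = 4π × 50.1 × 362.1 / (1/0.402 − 1/0.413) = 3.44×10^6 W

Q = 3.44×10^6 W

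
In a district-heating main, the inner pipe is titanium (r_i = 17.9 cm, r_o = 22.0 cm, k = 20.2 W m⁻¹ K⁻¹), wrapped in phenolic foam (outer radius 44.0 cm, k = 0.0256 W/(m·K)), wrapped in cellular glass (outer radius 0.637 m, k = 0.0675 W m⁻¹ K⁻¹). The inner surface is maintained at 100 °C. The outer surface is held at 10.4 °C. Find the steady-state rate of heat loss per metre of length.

Series thermal resistances, inner to outer:
  R'_titanium = ln(0.220/0.179)/(2πk) = 0.2062/(2π·20.2) = 0.001625 m·K/W
  R'_phenolic foam = ln(0.440/0.220)/(2πk) = 0.6931/(2π·0.0256) = 4.309 m·K/W
  R'_cellular glass = ln(0.637/0.440)/(2πk) = 0.3700/(2π·0.0675) = 0.8724 m·K/W
ΣR = 0.001625 + 4.309 + 0.8724 = 5.183 m·K/W
Q' = ΔT/ΣR = (100 °C − 10.4 °C)/5.183 = 17.3 W/m

Q' = 17.3 W/m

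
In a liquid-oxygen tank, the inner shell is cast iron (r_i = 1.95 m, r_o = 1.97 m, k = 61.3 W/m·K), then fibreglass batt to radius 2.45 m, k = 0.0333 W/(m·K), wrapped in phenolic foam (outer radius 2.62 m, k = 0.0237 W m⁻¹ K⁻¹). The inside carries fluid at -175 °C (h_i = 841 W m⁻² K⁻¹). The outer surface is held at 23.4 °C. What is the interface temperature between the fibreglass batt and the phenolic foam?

T = -30.6 °C

Series thermal resistances, inner to outer:
  R_conv,in = 1/(4πr²h) = 1/(4π·1.95²·841) = 2.488×10^-5 K/W
  R_cast iron = (1/1.95 − 1/1.97)/(4πk) = 0.005206/(4π·61.3) = 6.759×10^-6 K/W
  R_fibreglass batt = (1/1.97 − 1/2.45)/(4πk) = 0.09945/(4π·0.0333) = 0.2377 K/W
  R_phenolic foam = (1/2.45 − 1/2.62)/(4πk) = 0.02648/(4π·0.0237) = 0.08892 K/W
ΣR = 2.488×10^-5 + 6.759×10^-6 + 0.2377 + 0.08892 = 0.3267 K/W
Q = ΔT/ΣR = (-175 °C − 23.4 °C)/0.3267 = -607.3 W
From the inner boundary to the fibreglass batt/phenolic foam interface, ΣR_partial = 0.2377 K/W.
T_interface = T_in − Q·ΣR_partial = -175 °C − (-607.3)(0.2377) = -30.6 °C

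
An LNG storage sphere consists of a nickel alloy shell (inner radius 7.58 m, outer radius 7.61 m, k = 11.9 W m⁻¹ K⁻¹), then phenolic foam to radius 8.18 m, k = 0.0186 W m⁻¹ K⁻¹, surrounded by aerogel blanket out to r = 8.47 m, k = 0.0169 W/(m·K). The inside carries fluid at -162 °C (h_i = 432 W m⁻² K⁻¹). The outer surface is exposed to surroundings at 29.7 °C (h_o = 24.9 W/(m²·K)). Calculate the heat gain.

Q = 3.25 kW

Treat each layer as a resistance in series:
  R_conv,in = 1/(4πr²h) = 1/(4π·7.58²·432) = 3.206×10^-6 K/W
  R_nickel alloy = (1/7.58 − 1/7.61)/(4πk) = 5.201×10^-4/(4π·11.9) = 3.478×10^-6 K/W
  R_phenolic foam = (1/7.61 − 1/8.18)/(4πk) = 0.009157/(4π·0.0186) = 0.03918 K/W
  R_aerogel blanket = (1/8.18 − 1/8.47)/(4πk) = 0.004186/(4π·0.0169) = 0.01971 K/W
  R_conv,out = 1/(4πr²h) = 1/(4π·8.47²·24.9) = 4.455×10^-5 K/W
ΣR = 3.206×10^-6 + 3.478×10^-6 + 0.03918 + 0.01971 + 4.455×10^-5 = 0.05894 K/W
Q = ΔT/ΣR = (-162 °C − 29.7 °C)/0.05894 = -3250 W
(Negative Q ⇒ heat flows inward; heat gain = 3250 W.)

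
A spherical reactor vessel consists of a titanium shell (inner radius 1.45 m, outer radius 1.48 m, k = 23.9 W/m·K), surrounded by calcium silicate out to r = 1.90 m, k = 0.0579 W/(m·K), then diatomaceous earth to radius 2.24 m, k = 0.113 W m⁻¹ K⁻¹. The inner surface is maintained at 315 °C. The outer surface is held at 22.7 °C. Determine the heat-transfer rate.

Q = 1120 W

Series thermal resistances, inner to outer:
  R_titanium = (1/1.45 − 1/1.48)/(4πk) = 0.01398/(4π·23.9) = 4.655×10^-5 K/W
  R_calcium silicate = (1/1.48 − 1/1.90)/(4πk) = 0.1494/(4π·0.0579) = 0.2053 K/W
  R_diatomaceous earth = (1/1.90 − 1/2.24)/(4πk) = 0.07989/(4π·0.113) = 0.05626 K/W
ΣR = 4.655×10^-5 + 0.2053 + 0.05626 = 0.2616 K/W
Q = ΔT/ΣR = (315 °C − 22.7 °C)/0.2616 = 1120 W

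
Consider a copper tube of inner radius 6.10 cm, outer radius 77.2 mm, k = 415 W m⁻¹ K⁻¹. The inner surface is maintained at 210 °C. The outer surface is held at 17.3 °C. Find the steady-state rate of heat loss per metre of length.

Q' = 2πk·ΔT/ln(r₂/r₁) = 2π × 415 × 192.7 / ln(0.0772/0.0610) = 2.13×10^6 W/m

Q' = 2130 kW/m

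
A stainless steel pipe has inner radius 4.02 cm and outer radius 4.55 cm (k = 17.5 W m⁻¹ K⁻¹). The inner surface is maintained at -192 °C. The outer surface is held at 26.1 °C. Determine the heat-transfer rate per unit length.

Q' = 2πk·ΔT/ln(r₂/r₁) = 2π × 17.5 × 218.1 / ln(0.0455/0.0402) = 1.94×10^5 W/m

Q' = 194 kW/m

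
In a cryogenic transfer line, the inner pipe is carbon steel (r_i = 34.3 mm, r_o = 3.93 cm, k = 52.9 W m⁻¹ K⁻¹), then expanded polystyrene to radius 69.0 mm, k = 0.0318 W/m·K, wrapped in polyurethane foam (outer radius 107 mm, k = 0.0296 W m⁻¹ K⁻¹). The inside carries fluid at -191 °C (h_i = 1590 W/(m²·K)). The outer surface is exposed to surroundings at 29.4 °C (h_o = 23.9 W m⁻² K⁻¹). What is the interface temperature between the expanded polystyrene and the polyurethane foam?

T = -72.4 °C

Treat each layer as a resistance in series:
  R'_conv,in = 1/(2πr h) = 1/(2π·0.0343·1590) = 0.002918 m·K/W
  R'_carbon steel = ln(0.0393/0.0343)/(2πk) = 0.1361/(2π·52.9) = 4.094×10^-4 m·K/W
  R'_expanded polystyrene = ln(0.0690/0.0393)/(2πk) = 0.5629/(2π·0.0318) = 2.817 m·K/W
  R'_polyurethane foam = ln(0.107/0.0690)/(2πk) = 0.4387/(2π·0.0296) = 2.359 m·K/W
  R'_conv,out = 1/(2πr h) = 1/(2π·0.107·23.9) = 0.06224 m·K/W
ΣR = 0.002918 + 4.094×10^-4 + 2.817 + 2.359 + 0.06224 = 5.242 m·K/W
Q' = ΔT/ΣR = (-191 °C − 29.4 °C)/5.242 = -42.05 W/m
From the inner boundary to the expanded polystyrene/polyurethane foam interface, ΣR_partial = 2.820 m·K/W.
T_interface = T_in − Q'·ΣR_partial = -191 °C − (-42.05)(2.820) = -72.4 °C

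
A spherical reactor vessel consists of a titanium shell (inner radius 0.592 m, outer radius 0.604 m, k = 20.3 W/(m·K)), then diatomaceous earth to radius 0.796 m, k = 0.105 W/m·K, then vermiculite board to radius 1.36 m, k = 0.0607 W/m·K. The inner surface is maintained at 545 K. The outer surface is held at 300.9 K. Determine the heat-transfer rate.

Treat each layer as a resistance in series:
  R_titanium = (1/0.592 − 1/0.604)/(4πk) = 0.03356/(4π·20.3) = 1.316×10^-4 K/W
  R_diatomaceous earth = (1/0.604 − 1/0.796)/(4πk) = 0.3993/(4π·0.105) = 0.3027 K/W
  R_vermiculite board = (1/0.796 − 1/1.36)/(4πk) = 0.5210/(4π·0.0607) = 0.6830 K/W
ΣR = 1.316×10^-4 + 0.3027 + 0.6830 = 0.9858 K/W
Q = ΔT/ΣR = (545 K − 300.9 K)/0.9858 = 248 W

Q = 248 W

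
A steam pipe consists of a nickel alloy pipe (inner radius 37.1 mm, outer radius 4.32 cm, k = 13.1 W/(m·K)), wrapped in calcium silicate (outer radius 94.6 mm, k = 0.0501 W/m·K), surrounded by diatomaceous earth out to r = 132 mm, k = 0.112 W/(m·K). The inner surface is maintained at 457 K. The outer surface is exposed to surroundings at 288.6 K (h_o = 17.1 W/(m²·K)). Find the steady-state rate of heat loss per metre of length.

Q' = 55.5 W/m

Series thermal resistances, inner to outer:
  R'_nickel alloy = ln(0.0432/0.0371)/(2πk) = 0.1522/(2π·13.1) = 0.001849 m·K/W
  R'_calcium silicate = ln(0.0946/0.0432)/(2πk) = 0.7838/(2π·0.0501) = 2.490 m·K/W
  R'_diatomaceous earth = ln(0.132/0.0946)/(2πk) = 0.3331/(2π·0.112) = 0.4734 m·K/W
  R'_conv,out = 1/(2πr h) = 1/(2π·0.132·17.1) = 0.07051 m·K/W
ΣR = 0.001849 + 2.490 + 0.4734 + 0.07051 = 3.036 m·K/W
Q' = ΔT/ΣR = (457 K − 288.6 K)/3.036 = 55.5 W/m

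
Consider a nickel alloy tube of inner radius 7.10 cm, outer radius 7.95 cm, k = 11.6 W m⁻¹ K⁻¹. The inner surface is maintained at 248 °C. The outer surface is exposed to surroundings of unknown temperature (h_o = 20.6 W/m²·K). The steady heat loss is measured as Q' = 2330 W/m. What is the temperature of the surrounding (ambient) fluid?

Series resistances:
  R'_nickel alloy = ln(0.0795/0.0710)/(2πk) = 0.1131/(2π·11.6) = 0.001551 m·K/W
  R'_conv,out = 1/(2πr h) = 1/(2π·0.0795·20.6) = 0.09718 m·K/W
ΣR = 0.09873 m·K/W
ΔT = Q'·ΣR = 2330 × 0.09873 = 230.0 K
Heat flows outward, so T_out = T_in − ΔT = 248 − 230.0 = 18.0 °C

T_out = 18.0 °C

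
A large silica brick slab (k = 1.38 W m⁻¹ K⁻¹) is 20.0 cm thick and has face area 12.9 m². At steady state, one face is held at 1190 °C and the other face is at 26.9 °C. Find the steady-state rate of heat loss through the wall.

Q = kA·ΔT/L = 1.38 × 12.9 × |1190 °C − 26.9 °C| / 0.200 = 1.04×10^5 W

Q = 1.04×10^5 W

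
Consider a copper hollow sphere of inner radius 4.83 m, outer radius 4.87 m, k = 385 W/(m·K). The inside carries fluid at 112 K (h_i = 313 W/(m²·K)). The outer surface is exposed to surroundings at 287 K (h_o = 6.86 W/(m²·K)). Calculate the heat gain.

Q = 350 kW

Treat each layer as a resistance in series:
  R_conv,in = 1/(4πr²h) = 1/(4π·4.83²·313) = 1.090×10^-5 K/W
  R_copper = (1/4.83 − 1/4.87)/(4πk) = 0.001701/(4π·385) = 3.515×10^-7 K/W
  R_conv,out = 1/(4πr²h) = 1/(4π·4.87²·6.86) = 4.891×10^-4 K/W
ΣR = 1.090×10^-5 + 3.515×10^-7 + 4.891×10^-4 = 5.004×10^-4 K/W
Q = ΔT/ΣR = (112 K − 287 K)/5.004×10^-4 = -3.50×10^5 W
(Negative Q ⇒ heat flows inward; heat gain = 3.50×10^5 W.)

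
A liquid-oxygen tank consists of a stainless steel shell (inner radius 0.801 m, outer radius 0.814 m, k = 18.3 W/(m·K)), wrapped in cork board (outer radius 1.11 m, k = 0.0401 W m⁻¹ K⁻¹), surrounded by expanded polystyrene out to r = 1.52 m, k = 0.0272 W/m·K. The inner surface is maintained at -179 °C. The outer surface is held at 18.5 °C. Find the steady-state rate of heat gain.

Q = 145 W

Series thermal resistances, inner to outer:
  R_stainless steel = (1/0.801 − 1/0.814)/(4πk) = 0.01994/(4π·18.3) = 8.670×10^-5 K/W
  R_cork board = (1/0.814 − 1/1.11)/(4πk) = 0.3276/(4π·0.0401) = 0.6501 K/W
  R_expanded polystyrene = (1/1.11 − 1/1.52)/(4πk) = 0.2430/(4π·0.0272) = 0.7109 K/W
ΣR = 8.670×10^-5 + 0.6501 + 0.7109 = 1.361 K/W
Q = ΔT/ΣR = (-179 °C − 18.5 °C)/1.361 = -145 W
(Negative Q ⇒ heat flows inward; heat gain = 145 W.)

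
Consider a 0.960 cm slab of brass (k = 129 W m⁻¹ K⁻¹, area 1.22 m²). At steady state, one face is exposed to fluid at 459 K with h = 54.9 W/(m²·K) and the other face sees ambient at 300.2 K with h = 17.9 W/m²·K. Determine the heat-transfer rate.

Treat each layer as a resistance in series:
  R_conv,in = 1/(hA) = 1/(54.9·1.22) = 0.01493 K/W
  R_brass = L/(kA) = 0.00960/(129·1.22) = 6.100×10^-5 K/W
  R_conv,out = 1/(hA) = 1/(17.9·1.22) = 0.04579 K/W
ΣR = 0.01493 + 6.100×10^-5 + 0.04579 = 0.06078 K/W
Q = ΔT/ΣR = (459 K − 300.2 K)/0.06078 = 2610 W

Q = 2610 W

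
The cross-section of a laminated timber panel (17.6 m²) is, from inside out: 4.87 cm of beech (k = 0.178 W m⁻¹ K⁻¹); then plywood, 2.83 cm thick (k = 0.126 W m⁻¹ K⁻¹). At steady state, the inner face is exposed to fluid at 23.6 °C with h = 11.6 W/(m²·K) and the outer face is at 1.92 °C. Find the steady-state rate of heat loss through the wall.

Q = 653 W

Resistance network (inner→outer):
  R_conv,in = 1/(hA) = 1/(11.6·17.6) = 0.004898 K/W
  R_beech = L/(kA) = 0.0487/(0.178·17.6) = 0.01555 K/W
  R_plywood = L/(kA) = 0.0283/(0.126·17.6) = 0.01276 K/W
ΣR = 0.004898 + 0.01555 + 0.01276 = 0.03321 K/W
Q = ΔT/ΣR = (23.6 °C − 1.92 °C)/0.03321 = 653 W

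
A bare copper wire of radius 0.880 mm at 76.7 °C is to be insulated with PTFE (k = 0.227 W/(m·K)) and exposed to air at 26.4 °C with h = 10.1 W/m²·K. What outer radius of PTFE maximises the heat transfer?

r_cr = 2.25 cm

For a cylinder, r_cr = k_ins/h = 0.227/10.1 = 0.0225 m = 2.25 cm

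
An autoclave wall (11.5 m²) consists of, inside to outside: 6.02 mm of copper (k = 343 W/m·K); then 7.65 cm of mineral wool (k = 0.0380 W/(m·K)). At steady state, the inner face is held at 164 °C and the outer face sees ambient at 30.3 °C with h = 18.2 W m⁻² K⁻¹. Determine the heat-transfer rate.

Q = 743 W

Treat each layer as a resistance in series:
  R_copper = L/(kA) = 0.00602/(343·11.5) = 1.526×10^-6 K/W
  R_mineral wool = L/(kA) = 0.0765/(0.0380·11.5) = 0.1751 K/W
  R_conv,out = 1/(hA) = 1/(18.2·11.5) = 0.004778 K/W
ΣR = 1.526×10^-6 + 0.1751 + 0.004778 = 0.1799 K/W
Q = ΔT/ΣR = (164 °C − 30.3 °C)/0.1799 = 743 W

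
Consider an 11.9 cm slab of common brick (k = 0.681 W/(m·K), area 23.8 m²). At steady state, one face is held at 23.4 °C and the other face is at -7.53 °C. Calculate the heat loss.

Q = kA·ΔT/L = 0.681 × 23.8 × |23.4 °C − -7.53 °C| / 0.119 = 4210 W

Q = 4210 W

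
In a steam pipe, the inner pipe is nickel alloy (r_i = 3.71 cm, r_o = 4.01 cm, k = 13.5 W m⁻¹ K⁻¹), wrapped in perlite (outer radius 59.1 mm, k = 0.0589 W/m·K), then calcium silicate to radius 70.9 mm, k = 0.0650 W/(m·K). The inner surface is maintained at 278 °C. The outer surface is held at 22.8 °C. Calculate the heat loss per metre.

Q' = 171 W/m

Treat each layer as a resistance in series:
  R'_nickel alloy = ln(0.0401/0.0371)/(2πk) = 0.07776/(2π·13.5) = 9.167×10^-4 m·K/W
  R'_perlite = ln(0.0591/0.0401)/(2πk) = 0.3879/(2π·0.0589) = 1.048 m·K/W
  R'_calcium silicate = ln(0.0709/0.0591)/(2πk) = 0.1820/(2π·0.0650) = 0.4457 m·K/W
ΣR = 9.167×10^-4 + 1.048 + 0.4457 = 1.495 m·K/W
Q' = ΔT/ΣR = (278 °C − 22.8 °C)/1.495 = 171 W/m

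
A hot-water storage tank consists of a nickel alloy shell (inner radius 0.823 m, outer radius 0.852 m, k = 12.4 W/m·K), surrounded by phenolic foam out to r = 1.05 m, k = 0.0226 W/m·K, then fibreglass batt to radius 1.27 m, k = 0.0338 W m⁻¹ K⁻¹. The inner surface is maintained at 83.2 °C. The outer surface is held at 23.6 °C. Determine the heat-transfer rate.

Q = 51.0 W

Resistance network (inner→outer):
  R_nickel alloy = (1/0.823 − 1/0.852)/(4πk) = 0.04136/(4π·12.4) = 2.654×10^-4 K/W
  R_phenolic foam = (1/0.852 − 1/1.05)/(4πk) = 0.2213/(4π·0.0226) = 0.7793 K/W
  R_fibreglass batt = (1/1.05 − 1/1.27)/(4πk) = 0.1650/(4π·0.0338) = 0.3884 K/W
ΣR = 2.654×10^-4 + 0.7793 + 0.3884 = 1.168 K/W
Q = ΔT/ΣR = (83.2 °C − 23.6 °C)/1.168 = 51.0 W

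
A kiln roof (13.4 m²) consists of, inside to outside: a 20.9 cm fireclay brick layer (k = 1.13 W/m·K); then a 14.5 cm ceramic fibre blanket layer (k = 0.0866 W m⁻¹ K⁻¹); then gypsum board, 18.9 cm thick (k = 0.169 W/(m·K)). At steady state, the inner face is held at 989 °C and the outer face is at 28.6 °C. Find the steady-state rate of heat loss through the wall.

Q = 4.32 kW

Series thermal resistances, inner to outer:
  R_fireclay brick = L/(kA) = 0.209/(1.13·13.4) = 0.01380 K/W
  R_ceramic fibre blanket = L/(kA) = 0.145/(0.0866·13.4) = 0.1250 K/W
  R_gypsum board = L/(kA) = 0.189/(0.169·13.4) = 0.08346 K/W
ΣR = 0.01380 + 0.1250 + 0.08346 = 0.2223 K/W
Q = ΔT/ΣR = (989 °C − 28.6 °C)/0.2223 = 4320 W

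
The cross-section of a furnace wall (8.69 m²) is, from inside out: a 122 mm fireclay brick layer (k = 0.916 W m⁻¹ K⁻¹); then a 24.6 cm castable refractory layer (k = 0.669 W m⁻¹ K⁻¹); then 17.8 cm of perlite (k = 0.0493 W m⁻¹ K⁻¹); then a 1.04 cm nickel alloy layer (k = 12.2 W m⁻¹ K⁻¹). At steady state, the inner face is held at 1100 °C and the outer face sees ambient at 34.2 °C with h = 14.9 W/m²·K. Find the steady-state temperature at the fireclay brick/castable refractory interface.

Resistance network (inner→outer):
  R_fireclay brick = L/(kA) = 0.122/(0.916·8.69) = 0.01533 K/W
  R_castable refractory = L/(kA) = 0.246/(0.669·8.69) = 0.04231 K/W
  R_perlite = L/(kA) = 0.178/(0.0493·8.69) = 0.4155 K/W
  R_nickel alloy = L/(kA) = 0.0104/(12.2·8.69) = 9.810×10^-5 K/W
  R_conv,out = 1/(hA) = 1/(14.9·8.69) = 0.007723 K/W
ΣR = 0.01533 + 0.04231 + 0.4155 + 9.810×10^-5 + 0.007723 = 0.4810 K/W
Q = ΔT/ΣR = (1100 °C − 34.2 °C)/0.4810 = 2216 W
From the inner boundary to the fireclay brick/castable refractory interface, ΣR_partial = 0.01533 K/W.
T_interface = T_in − Q·ΣR_partial = 1100 °C − (2216)(0.01533) = 1066 °C

T = 1066 °C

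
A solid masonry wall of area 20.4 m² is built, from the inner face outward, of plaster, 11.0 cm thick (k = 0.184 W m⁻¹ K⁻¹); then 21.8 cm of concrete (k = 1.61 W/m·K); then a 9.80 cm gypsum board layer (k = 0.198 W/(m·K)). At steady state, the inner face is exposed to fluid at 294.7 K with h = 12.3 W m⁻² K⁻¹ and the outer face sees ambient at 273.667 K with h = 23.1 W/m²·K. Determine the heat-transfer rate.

Q = 317 W

Treat each layer as a resistance in series:
  R_conv,in = 1/(hA) = 1/(12.3·20.4) = 0.003985 K/W
  R_plaster = L/(kA) = 0.110/(0.184·20.4) = 0.02931 K/W
  R_concrete = L/(kA) = 0.218/(1.61·20.4) = 0.006637 K/W
  R_gypsum board = L/(kA) = 0.0980/(0.198·20.4) = 0.02426 K/W
  R_conv,out = 1/(hA) = 1/(23.1·20.4) = 0.002122 K/W
ΣR = 0.003985 + 0.02931 + 0.006637 + 0.02426 + 0.002122 = 0.06631 K/W
Q = ΔT/ΣR = (294.7 K − 273.667 K)/0.06631 = 317 W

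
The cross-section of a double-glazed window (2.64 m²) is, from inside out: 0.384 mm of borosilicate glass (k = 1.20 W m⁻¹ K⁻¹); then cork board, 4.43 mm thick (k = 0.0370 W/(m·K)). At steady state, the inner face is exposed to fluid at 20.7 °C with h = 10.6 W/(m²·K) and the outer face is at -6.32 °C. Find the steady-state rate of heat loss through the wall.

Q = 333 W

Treat each layer as a resistance in series:
  R_conv,in = 1/(hA) = 1/(10.6·2.64) = 0.03573 K/W
  R_borosilicate glass = L/(kA) = 3.84×10^-4/(1.20·2.64) = 1.212×10^-4 K/W
  R_cork board = L/(kA) = 0.00443/(0.0370·2.64) = 0.04535 K/W
ΣR = 0.03573 + 1.212×10^-4 + 0.04535 = 0.08120 K/W
Q = ΔT/ΣR = (20.7 °C − -6.32 °C)/0.08120 = 333 W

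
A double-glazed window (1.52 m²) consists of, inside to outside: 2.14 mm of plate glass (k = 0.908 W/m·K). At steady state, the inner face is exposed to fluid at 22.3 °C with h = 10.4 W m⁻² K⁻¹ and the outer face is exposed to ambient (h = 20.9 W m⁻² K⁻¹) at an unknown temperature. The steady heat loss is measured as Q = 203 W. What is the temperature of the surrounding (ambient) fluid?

T_out = 2.75 °C

Series resistances:
  R_conv,in = 1/(hA) = 1/(10.4·1.52) = 0.06326 K/W
  R_plate glass = L/(kA) = 0.00214/(0.908·1.52) = 0.001551 K/W
  R_conv,out = 1/(hA) = 1/(20.9·1.52) = 0.03148 K/W
ΣR = 0.09629 K/W
ΔT = Q·ΣR = 203 × 0.09629 = 19.55 K
Heat flows outward, so T_out = T_in − ΔT = 22.3 − 19.55 = 2.75 °C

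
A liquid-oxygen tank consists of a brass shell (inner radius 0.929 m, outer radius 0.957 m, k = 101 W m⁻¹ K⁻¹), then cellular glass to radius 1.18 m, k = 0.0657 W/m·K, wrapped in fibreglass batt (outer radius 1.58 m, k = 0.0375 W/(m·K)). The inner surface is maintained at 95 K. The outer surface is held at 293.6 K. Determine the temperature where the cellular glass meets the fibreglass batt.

T = 163 K

Resistance network (inner→outer):
  R_brass = (1/0.929 − 1/0.957)/(4πk) = 0.03149/(4π·101) = 2.481×10^-5 K/W
  R_cellular glass = (1/0.957 − 1/1.18)/(4πk) = 0.1975/(4π·0.0657) = 0.2392 K/W
  R_fibreglass batt = (1/1.18 − 1/1.58)/(4πk) = 0.2145/(4π·0.0375) = 0.4553 K/W
ΣR = 2.481×10^-5 + 0.2392 + 0.4553 = 0.6945 K/W
Q = ΔT/ΣR = (95 K − 293.6 K)/0.6945 = -286.0 W
From the inner boundary to the cellular glass/fibreglass batt interface, ΣR_partial = 0.2392 K/W.
T_interface = T_in − Q·ΣR_partial = 95 K − (-286.0)(0.2392) = 163 K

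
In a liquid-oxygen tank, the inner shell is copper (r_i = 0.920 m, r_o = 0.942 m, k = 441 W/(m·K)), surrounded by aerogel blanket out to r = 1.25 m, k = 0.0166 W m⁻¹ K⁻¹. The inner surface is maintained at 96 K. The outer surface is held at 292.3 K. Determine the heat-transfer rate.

Series thermal resistances, inner to outer:
  R_copper = (1/0.920 − 1/0.942)/(4πk) = 0.02539/(4π·441) = 4.581×10^-6 K/W
  R_aerogel blanket = (1/0.942 − 1/1.25)/(4πk) = 0.2616/(4π·0.0166) = 1.254 K/W
ΣR = 4.581×10^-6 + 1.254 = 1.254 K/W
Q = ΔT/ΣR = (96 K − 292.3 K)/1.254 = -157 W
(Negative Q ⇒ heat flows inward; heat gain = 157 W.)

Q = 157 W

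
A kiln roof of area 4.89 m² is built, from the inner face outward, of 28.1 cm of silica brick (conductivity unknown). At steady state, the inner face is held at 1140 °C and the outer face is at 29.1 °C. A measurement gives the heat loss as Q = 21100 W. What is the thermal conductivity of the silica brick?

k = 1.09 W/m·K

ΣR = ΔT/Q = |1140 − 29.1|/21100 = 0.05265 K/W
L/(kA) = 0.05265 ⇒ k = 0.281/(0.05265·4.89) = 1.09 W/m·K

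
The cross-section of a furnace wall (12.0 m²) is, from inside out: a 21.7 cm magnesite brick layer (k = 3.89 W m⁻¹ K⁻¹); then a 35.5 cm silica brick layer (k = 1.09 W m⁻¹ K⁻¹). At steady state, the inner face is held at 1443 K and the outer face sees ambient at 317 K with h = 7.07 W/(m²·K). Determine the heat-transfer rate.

Q = 25.8 kW

Resistance network (inner→outer):
  R_magnesite brick = L/(kA) = 0.217/(3.89·12.0) = 0.004649 K/W
  R_silica brick = L/(kA) = 0.355/(1.09·12.0) = 0.02714 K/W
  R_conv,out = 1/(hA) = 1/(7.07·12.0) = 0.01179 K/W
ΣR = 0.004649 + 0.02714 + 0.01179 = 0.04358 K/W
Q = ΔT/ΣR = (1443 K − 317 K)/0.04358 = 25800 W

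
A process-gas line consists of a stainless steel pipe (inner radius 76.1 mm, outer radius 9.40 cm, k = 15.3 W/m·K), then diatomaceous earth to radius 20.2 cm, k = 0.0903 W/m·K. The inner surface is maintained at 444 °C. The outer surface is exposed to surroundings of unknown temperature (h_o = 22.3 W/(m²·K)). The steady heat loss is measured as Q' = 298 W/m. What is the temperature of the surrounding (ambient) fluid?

Series resistances:
  R'_stainless steel = ln(0.0940/0.0761)/(2πk) = 0.2112/(2π·15.3) = 0.002197 m·K/W
  R'_diatomaceous earth = ln(0.202/0.0940)/(2πk) = 0.7650/(2π·0.0903) = 1.348 m·K/W
  R'_conv,out = 1/(2πr h) = 1/(2π·0.202·22.3) = 0.03533 m·K/W
ΣR = 1.386 m·K/W
ΔT = Q'·ΣR = 298 × 1.386 = 413.0 K
Heat flows outward, so T_out = T_in − ΔT = 444 − 413.0 = 31.0 °C

T_out = 31.0 °C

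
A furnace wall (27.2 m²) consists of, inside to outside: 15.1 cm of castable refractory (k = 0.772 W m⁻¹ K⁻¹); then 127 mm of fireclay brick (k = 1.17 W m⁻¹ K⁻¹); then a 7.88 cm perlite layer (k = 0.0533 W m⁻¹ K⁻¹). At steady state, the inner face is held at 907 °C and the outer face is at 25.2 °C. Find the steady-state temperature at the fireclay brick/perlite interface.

Resistance network (inner→outer):
  R_castable refractory = L/(kA) = 0.151/(0.772·27.2) = 0.007191 K/W
  R_fireclay brick = L/(kA) = 0.127/(1.17·27.2) = 0.003991 K/W
  R_perlite = L/(kA) = 0.0788/(0.0533·27.2) = 0.05435 K/W
ΣR = 0.007191 + 0.003991 + 0.05435 = 0.06553 K/W
Q = ΔT/ΣR = (907 °C − 25.2 °C)/0.06553 = 13460 W
From the inner boundary to the fireclay brick/perlite interface, ΣR_partial = 0.01118 K/W.
T_interface = T_in − Q·ΣR_partial = 907 °C − (13460)(0.01118) = 757 °C

T = 757 °C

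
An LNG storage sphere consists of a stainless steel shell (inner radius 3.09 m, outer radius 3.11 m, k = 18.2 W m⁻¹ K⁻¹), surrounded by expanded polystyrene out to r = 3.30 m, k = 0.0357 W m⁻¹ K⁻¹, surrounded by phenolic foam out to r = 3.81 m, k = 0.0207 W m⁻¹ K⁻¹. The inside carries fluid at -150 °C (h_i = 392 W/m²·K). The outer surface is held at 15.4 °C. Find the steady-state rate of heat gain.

Q = 839 W

Resistance network (inner→outer):
  R_conv,in = 1/(4πr²h) = 1/(4π·3.09²·392) = 2.126×10^-5 K/W
  R_stainless steel = (1/3.09 − 1/3.11)/(4πk) = 0.002081/(4π·18.2) = 9.100×10^-6 K/W
  R_expanded polystyrene = (1/3.11 − 1/3.30)/(4πk) = 0.01851/(4π·0.0357) = 0.04127 K/W
  R_phenolic foam = (1/3.30 − 1/3.81)/(4πk) = 0.04056/(4π·0.0207) = 0.1559 K/W
ΣR = 2.126×10^-5 + 9.100×10^-6 + 0.04127 + 0.1559 = 0.1972 K/W
Q = ΔT/ΣR = (-150 °C − 15.4 °C)/0.1972 = -839 W
(Negative Q ⇒ heat flows inward; heat gain = 839 W.)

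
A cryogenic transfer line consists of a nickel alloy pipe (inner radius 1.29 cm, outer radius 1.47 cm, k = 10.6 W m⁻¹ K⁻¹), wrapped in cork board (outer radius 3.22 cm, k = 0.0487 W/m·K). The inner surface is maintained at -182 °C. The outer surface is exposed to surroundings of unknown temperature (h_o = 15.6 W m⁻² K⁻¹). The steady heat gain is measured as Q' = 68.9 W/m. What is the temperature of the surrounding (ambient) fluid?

T_out = 16.5 °C

Sum the resistances:
  R'_nickel alloy = ln(0.0147/0.0129)/(2πk) = 0.1306/(2π·10.6) = 0.001961 m·K/W
  R'_cork board = ln(0.0322/0.0147)/(2πk) = 0.7841/(2π·0.0487) = 2.563 m·K/W
  R'_conv,out = 1/(2πr h) = 1/(2π·0.0322·15.6) = 0.3168 m·K/W
ΣR = 2.881 m·K/W
ΔT = Q'·ΣR = 68.9 × 2.881 = 198.5 K
Heat flows inward, so T_out = T_in + ΔT = -182 + 198.5 = 16.5 °C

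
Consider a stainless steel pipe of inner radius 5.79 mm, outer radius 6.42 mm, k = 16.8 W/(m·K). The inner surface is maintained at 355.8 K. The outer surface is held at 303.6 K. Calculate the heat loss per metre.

Q' = 53.3 kW/m

Q' = 2πk·ΔT/ln(r₂/r₁) = 2π × 16.8 × 52.2 / ln(0.00642/0.00579) = 53300 W/m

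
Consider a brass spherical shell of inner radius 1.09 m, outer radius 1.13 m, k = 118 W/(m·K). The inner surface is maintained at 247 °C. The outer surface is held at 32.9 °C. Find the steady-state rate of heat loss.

Q = 4πk·ΔT/(1/r₁ − 1/r₂) = 4π × 118 × 214.1 / (1/1.09 − 1/1.13) = 9.78×10^6 W

Q = 9.78×10^6 W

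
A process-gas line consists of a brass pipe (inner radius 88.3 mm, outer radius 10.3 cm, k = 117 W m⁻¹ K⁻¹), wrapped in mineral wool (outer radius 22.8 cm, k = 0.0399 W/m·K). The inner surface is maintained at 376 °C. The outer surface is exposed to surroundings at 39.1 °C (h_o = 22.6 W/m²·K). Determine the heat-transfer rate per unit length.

Q' = 105 W/m

Resistance network (inner→outer):
  R'_brass = ln(0.103/0.0883)/(2πk) = 0.1540/(2π·117) = 2.095×10^-4 m·K/W
  R'_mineral wool = ln(0.228/0.103)/(2πk) = 0.7946/(2π·0.0399) = 3.170 m·K/W
  R'_conv,out = 1/(2πr h) = 1/(2π·0.228·22.6) = 0.03089 m·K/W
ΣR = 2.095×10^-4 + 3.170 + 0.03089 = 3.201 m·K/W
Q' = ΔT/ΣR = (376 °C − 39.1 °C)/3.201 = 105 W/m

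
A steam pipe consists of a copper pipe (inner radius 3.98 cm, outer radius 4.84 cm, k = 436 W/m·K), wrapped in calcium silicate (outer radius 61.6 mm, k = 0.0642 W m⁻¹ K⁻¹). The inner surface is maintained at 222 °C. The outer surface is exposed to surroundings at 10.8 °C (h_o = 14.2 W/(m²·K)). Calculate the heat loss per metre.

Q' = 271 W/m

Resistance network (inner→outer):
  R'_copper = ln(0.0484/0.0398)/(2πk) = 0.1956/(2π·436) = 7.141×10^-5 m·K/W
  R'_calcium silicate = ln(0.0616/0.0484)/(2πk) = 0.2412/(2π·0.0642) = 0.5979 m·K/W
  R'_conv,out = 1/(2πr h) = 1/(2π·0.0616·14.2) = 0.1819 m·K/W
ΣR = 7.141×10^-5 + 0.5979 + 0.1819 = 0.7799 m·K/W
Q' = ΔT/ΣR = (222 °C − 10.8 °C)/0.7799 = 271 W/m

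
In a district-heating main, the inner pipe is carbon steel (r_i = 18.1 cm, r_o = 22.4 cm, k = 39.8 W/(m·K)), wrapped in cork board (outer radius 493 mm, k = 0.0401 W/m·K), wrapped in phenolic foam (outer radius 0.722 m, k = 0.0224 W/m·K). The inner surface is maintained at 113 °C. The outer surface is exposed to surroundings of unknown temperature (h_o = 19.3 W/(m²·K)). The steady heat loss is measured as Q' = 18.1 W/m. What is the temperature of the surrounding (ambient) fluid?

T_out = 7.0 °C

Sum the resistances:
  R'_carbon steel = ln(0.224/0.181)/(2πk) = 0.2131/(2π·39.8) = 8.524×10^-4 m·K/W
  R'_cork board = ln(0.493/0.224)/(2πk) = 0.7889/(2π·0.0401) = 3.131 m·K/W
  R'_phenolic foam = ln(0.722/0.493)/(2πk) = 0.3815/(2π·0.0224) = 2.711 m·K/W
  R'_conv,out = 1/(2πr h) = 1/(2π·0.722·19.3) = 0.01142 m·K/W
ΣR = 5.854 m·K/W
ΔT = Q'·ΣR = 18.1 × 5.854 = 106.0 K
Heat flows outward, so T_out = T_in − ΔT = 113 − 106.0 = 7.0 °C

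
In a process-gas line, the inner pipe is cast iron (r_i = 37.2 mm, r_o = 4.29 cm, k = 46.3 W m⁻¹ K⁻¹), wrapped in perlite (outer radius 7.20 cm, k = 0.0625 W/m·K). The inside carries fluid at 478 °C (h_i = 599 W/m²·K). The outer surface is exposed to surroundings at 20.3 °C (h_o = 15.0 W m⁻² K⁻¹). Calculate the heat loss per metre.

Q' = 311 W/m

Treat each layer as a resistance in series:
  R'_conv,in = 1/(2πr h) = 1/(2π·0.0372·599) = 0.007143 m·K/W
  R'_cast iron = ln(0.0429/0.0372)/(2πk) = 0.1426/(2π·46.3) = 4.901×10^-4 m·K/W
  R'_perlite = ln(0.0720/0.0429)/(2πk) = 0.5178/(2π·0.0625) = 1.319 m·K/W
  R'_conv,out = 1/(2πr h) = 1/(2π·0.0720·15.0) = 0.1474 m·K/W
ΣR = 0.007143 + 4.901×10^-4 + 1.319 + 0.1474 = 1.474 m·K/W
Q' = ΔT/ΣR = (478 °C − 20.3 °C)/1.474 = 311 W/m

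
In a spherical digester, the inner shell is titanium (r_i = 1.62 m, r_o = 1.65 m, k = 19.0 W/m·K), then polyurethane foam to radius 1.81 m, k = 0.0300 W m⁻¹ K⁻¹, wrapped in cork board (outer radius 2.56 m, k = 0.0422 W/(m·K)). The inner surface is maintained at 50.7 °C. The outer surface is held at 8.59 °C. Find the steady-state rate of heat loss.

Treat each layer as a resistance in series:
  R_titanium = (1/1.62 − 1/1.65)/(4πk) = 0.01122/(4π·19.0) = 4.701×10^-5 K/W
  R_polyurethane foam = (1/1.65 − 1/1.81)/(4πk) = 0.05357/(4π·0.0300) = 0.1421 K/W
  R_cork board = (1/1.81 − 1/2.56)/(4πk) = 0.1619/(4π·0.0422) = 0.3052 K/W
ΣR = 4.701×10^-5 + 0.1421 + 0.3052 = 0.4473 K/W
Q = ΔT/ΣR = (50.7 °C − 8.59 °C)/0.4473 = 94.1 W

Q = 94.1 W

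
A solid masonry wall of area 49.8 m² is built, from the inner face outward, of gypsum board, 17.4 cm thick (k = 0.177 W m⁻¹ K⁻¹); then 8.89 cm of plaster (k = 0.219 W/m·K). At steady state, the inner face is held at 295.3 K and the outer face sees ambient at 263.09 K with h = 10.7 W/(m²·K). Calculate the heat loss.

Resistance network (inner→outer):
  R_gypsum board = L/(kA) = 0.174/(0.177·49.8) = 0.01974 K/W
  R_plaster = L/(kA) = 0.0889/(0.219·49.8) = 0.008151 K/W
  R_conv,out = 1/(hA) = 1/(10.7·49.8) = 0.001877 K/W
ΣR = 0.01974 + 0.008151 + 0.001877 = 0.02977 K/W
Q = ΔT/ΣR = (295.3 K − 263.09 K)/0.02977 = 1080 W

Q = 1080 W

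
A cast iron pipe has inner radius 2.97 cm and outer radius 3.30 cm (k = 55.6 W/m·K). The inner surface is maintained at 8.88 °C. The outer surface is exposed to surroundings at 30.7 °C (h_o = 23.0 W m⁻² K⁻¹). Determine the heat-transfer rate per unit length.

Q' = 104 W/m

Resistance network (inner→outer):
  R'_cast iron = ln(0.0330/0.0297)/(2πk) = 0.1054/(2π·55.6) = 3.016×10^-4 m·K/W
  R'_conv,out = 1/(2πr h) = 1/(2π·0.0330·23.0) = 0.2097 m·K/W
ΣR = 3.016×10^-4 + 0.2097 = 0.2100 m·K/W
Q' = ΔT/ΣR = (8.88 °C − 30.7 °C)/0.2100 = -104 W/m
(Negative Q' ⇒ heat flows inward; heat gain = 104 W/m.)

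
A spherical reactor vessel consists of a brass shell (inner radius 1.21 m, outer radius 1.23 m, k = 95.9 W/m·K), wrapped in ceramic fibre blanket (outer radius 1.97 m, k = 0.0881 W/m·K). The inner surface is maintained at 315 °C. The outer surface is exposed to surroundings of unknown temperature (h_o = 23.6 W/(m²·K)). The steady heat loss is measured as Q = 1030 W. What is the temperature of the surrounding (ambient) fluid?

T_out = 30.0 °C

Series resistances:
  R_brass = (1/1.21 − 1/1.23)/(4πk) = 0.01344/(4π·95.9) = 1.115×10^-5 K/W
  R_ceramic fibre blanket = (1/1.23 − 1/1.97)/(4πk) = 0.3054/(4π·0.0881) = 0.2759 K/W
  R_conv,out = 1/(4πr²h) = 1/(4π·1.97²·23.6) = 8.689×10^-4 K/W
ΣR = 0.2767 K/W
ΔT = Q·ΣR = 1030 × 0.2767 = 285.0 K
Heat flows outward, so T_out = T_in − ΔT = 315 − 285.0 = 30.0 °C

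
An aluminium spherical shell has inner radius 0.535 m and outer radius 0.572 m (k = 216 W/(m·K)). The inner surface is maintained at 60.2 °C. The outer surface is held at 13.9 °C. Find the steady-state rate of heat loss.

Q = 1.04×10^6 W

Q = 4πk·ΔT/(1/r₁ − 1/r₂) = 4π × 216 × 46.3 / (1/0.535 − 1/0.572) = 1.04×10^6 W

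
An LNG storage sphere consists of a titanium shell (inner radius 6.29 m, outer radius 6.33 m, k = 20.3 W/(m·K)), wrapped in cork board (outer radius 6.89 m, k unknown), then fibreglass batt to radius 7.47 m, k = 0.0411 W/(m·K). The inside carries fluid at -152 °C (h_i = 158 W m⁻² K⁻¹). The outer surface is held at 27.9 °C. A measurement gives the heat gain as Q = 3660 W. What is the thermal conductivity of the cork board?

k = 0.0374 W/m·K

ΣR = ΔT/Q = |-152 − 27.9|/3660 = 0.04915 K/W
Known resistances:
  R_conv,in = 1/(4πr²h) = 1/(4π·6.29²·158) = 1.273×10^-5 K/W
  R_titanium = (1/6.29 − 1/6.33)/(4πk) = 0.001005/(4π·20.3) = 3.938×10^-6 K/W
  R_fibreglass batt = (1/6.89 − 1/7.47)/(4πk) = 0.01127/(4π·0.0411) = 0.02182 K/W
R_cork board = ΣR − ΣR_known = 0.04915 − 0.02184 = 0.02731 K/W
(1/r₁−1/r₂)/(4πk) = 0.02731 ⇒ k = 0.01284/(4π·0.02731) = 0.0374 W/m·K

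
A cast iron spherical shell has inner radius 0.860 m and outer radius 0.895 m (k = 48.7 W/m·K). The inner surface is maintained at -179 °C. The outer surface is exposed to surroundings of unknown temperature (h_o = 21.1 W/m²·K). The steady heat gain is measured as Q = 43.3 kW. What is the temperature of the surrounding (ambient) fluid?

T_out = 28.1 °C

Series resistances:
  R_cast iron = (1/0.860 − 1/0.895)/(4πk) = 0.04547/(4π·48.7) = 7.430×10^-5 K/W
  R_conv,out = 1/(4πr²h) = 1/(4π·0.895²·21.1) = 0.004708 K/W
ΣR = 0.004783 K/W
ΔT = Q·ΣR = 43300 × 0.004783 = 207.1 K
Heat flows inward, so T_out = T_in + ΔT = -179 + 207.1 = 28.1 °C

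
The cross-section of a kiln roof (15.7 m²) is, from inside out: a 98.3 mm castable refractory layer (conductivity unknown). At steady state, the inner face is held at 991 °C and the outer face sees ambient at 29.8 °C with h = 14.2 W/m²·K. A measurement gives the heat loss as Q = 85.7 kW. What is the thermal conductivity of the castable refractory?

k = 0.930 W/m·K

ΣR = ΔT/Q = |991 − 29.8|/85700 = 0.01122 K/W
Known resistances:
  R_conv,out = 1/(hA) = 1/(14.2·15.7) = 0.004486 K/W
R_castable refractory = ΣR − ΣR_known = 0.01122 − 0.004486 = 0.006734 K/W
L/(kA) = 0.006734 ⇒ k = 0.0983/(0.006734·15.7) = 0.930 W/m·K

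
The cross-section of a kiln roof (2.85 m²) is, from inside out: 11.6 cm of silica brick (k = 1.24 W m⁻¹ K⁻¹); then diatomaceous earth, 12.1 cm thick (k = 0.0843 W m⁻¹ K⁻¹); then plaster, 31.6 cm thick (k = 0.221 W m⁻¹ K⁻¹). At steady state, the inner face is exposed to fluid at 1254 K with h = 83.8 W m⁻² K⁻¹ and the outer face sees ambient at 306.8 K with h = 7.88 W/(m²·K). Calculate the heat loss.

Q = 871 W

Resistance network (inner→outer):
  R_conv,in = 1/(hA) = 1/(83.8·2.85) = 0.004187 K/W
  R_silica brick = L/(kA) = 0.116/(1.24·2.85) = 0.03282 K/W
  R_diatomaceous earth = L/(kA) = 0.121/(0.0843·2.85) = 0.5036 K/W
  R_plaster = L/(kA) = 0.316/(0.221·2.85) = 0.5017 K/W
  R_conv,out = 1/(hA) = 1/(7.88·2.85) = 0.04453 K/W
ΣR = 0.004187 + 0.03282 + 0.5036 + 0.5017 + 0.04453 = 1.087 K/W
Q = ΔT/ΣR = (1254 K − 306.8 K)/1.087 = 871 W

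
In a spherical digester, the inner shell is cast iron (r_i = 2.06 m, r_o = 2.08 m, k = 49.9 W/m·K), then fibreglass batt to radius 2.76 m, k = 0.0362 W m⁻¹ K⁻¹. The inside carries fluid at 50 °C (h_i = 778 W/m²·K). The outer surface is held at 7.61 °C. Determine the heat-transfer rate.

Q = 163 W

Treat each layer as a resistance in series:
  R_conv,in = 1/(4πr²h) = 1/(4π·2.06²·778) = 2.410×10^-5 K/W
  R_cast iron = (1/2.06 − 1/2.08)/(4πk) = 0.004668/(4π·49.9) = 7.444×10^-6 K/W
  R_fibreglass batt = (1/2.08 − 1/2.76)/(4πk) = 0.1185/(4π·0.0362) = 0.2604 K/W
ΣR = 2.410×10^-5 + 7.444×10^-6 + 0.2604 = 0.2604 K/W
Q = ΔT/ΣR = (50 °C − 7.61 °C)/0.2604 = 163 W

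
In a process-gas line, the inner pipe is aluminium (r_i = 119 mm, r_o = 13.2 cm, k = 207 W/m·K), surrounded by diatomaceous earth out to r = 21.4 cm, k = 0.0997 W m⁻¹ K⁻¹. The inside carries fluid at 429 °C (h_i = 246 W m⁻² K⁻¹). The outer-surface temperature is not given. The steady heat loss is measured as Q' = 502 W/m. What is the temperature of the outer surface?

T_out = 39.0 °C

Series resistances:
  R'_conv,in = 1/(2πr h) = 1/(2π·0.119·246) = 0.005437 m·K/W
  R'_aluminium = ln(0.132/0.119)/(2πk) = 0.1037/(2π·207) = 7.971×10^-5 m·K/W
  R'_diatomaceous earth = ln(0.214/0.132)/(2πk) = 0.4832/(2π·0.0997) = 0.7713 m·K/W
ΣR = 0.7768 m·K/W
ΔT = Q'·ΣR = 502 × 0.7768 = 390.0 K
Heat flows outward, so T_out = T_in − ΔT = 429 − 390.0 = 39.0 °C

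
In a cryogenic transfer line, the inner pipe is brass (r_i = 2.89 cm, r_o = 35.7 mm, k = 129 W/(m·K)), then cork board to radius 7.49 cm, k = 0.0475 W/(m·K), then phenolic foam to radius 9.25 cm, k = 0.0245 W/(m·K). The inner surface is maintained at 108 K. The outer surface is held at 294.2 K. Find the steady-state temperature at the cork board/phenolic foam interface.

T = 228.0 K

Treat each layer as a resistance in series:
  R'_brass = ln(0.0357/0.0289)/(2πk) = 0.2113/(2π·129) = 2.607×10^-4 m·K/W
  R'_cork board = ln(0.0749/0.0357)/(2πk) = 0.7410/(2π·0.0475) = 2.483 m·K/W
  R'_phenolic foam = ln(0.0925/0.0749)/(2πk) = 0.2111/(2π·0.0245) = 1.371 m·K/W
ΣR = 2.607×10^-4 + 2.483 + 1.371 = 3.854 m·K/W
Q' = ΔT/ΣR = (108 K − 294.2 K)/3.854 = -48.31 W/m
From the inner boundary to the cork board/phenolic foam interface, ΣR_partial = 2.483 m·K/W.
T_interface = T_in − Q'·ΣR_partial = 108 K − (-48.31)(2.483) = 228.0 K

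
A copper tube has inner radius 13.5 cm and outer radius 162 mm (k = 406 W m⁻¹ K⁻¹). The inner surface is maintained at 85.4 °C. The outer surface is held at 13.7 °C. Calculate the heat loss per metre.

Q' = 1000 kW/m

Q' = 2πk·ΔT/ln(r₂/r₁) = 2π × 406 × 71.7 / ln(0.162/0.135) = 1.00×10^6 W/m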